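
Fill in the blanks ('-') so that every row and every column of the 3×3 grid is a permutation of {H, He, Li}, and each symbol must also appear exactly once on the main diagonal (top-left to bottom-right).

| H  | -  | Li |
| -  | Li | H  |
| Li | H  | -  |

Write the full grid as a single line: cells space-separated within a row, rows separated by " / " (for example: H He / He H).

H He Li / He Li H / Li H He

(r1,c2) = He
(r2,c1) = He
(r3,c3) = He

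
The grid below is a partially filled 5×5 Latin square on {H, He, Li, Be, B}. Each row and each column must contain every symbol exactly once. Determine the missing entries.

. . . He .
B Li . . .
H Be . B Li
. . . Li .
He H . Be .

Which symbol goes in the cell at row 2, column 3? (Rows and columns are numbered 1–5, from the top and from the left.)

(r1,c2) = B
(r2,c4) = H
(r3,c3) = He
(r4,c1) = Be
(r4,c2) = He
(r5,c5) = B
(r1,c1) = Li
(r2,c3) = Be

Be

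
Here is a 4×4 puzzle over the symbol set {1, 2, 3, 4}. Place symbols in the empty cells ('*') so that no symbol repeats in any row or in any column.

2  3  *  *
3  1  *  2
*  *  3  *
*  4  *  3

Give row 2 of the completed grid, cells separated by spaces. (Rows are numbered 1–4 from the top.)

(r2,c3): row 2 has {1,2,3}; column 3 has {3}, so it must be 4.

3 1 4 2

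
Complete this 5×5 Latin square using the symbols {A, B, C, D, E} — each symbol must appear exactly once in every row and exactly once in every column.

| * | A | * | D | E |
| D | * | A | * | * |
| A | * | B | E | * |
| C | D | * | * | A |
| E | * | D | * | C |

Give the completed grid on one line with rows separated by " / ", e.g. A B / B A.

B A C D E / D E A C B / A C B E D / C D E B A / E B D A C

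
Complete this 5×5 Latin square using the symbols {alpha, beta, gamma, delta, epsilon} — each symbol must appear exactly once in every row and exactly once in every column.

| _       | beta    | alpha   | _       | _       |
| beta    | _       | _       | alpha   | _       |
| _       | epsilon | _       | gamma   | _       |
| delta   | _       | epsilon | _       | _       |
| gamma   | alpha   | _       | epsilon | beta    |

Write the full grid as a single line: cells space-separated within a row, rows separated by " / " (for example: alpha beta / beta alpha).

epsilon beta alpha delta gamma / beta delta gamma alpha epsilon / alpha epsilon beta gamma delta / delta gamma epsilon beta alpha / gamma alpha delta epsilon beta

row 1 has {alpha,beta}; column 1 has {beta,gamma,delta} — only epsilon is left for (r1,c1).
row 1 has {alpha,beta,epsilon}; column 4 has {alpha,gamma,epsilon} — only delta is left for (r1,c4).
row 1 has {alpha,beta,delta,epsilon}; column 5 has {beta} — only gamma is left for (r1,c5).
row 3 has {gamma,epsilon}; column 1 has {beta,gamma,delta,epsilon} — only alpha is left for (r3,c1).
row 3 has {alpha,gamma,epsilon}; column 5 has {beta,gamma} — only delta is left for (r3,c5).
row 4 has {delta,epsilon}; column 2 has {alpha,beta,epsilon} — only gamma is left for (r4,c2).
row 4 has {gamma,delta,epsilon}; column 4 has {alpha,gamma,delta,epsilon} — only beta is left for (r4,c4).
row 4 has {beta,gamma,delta,epsilon}; column 5 has {beta,gamma,delta} — only alpha is left for (r4,c5).
row 5 has {alpha,beta,gamma,epsilon}; column 3 has {alpha,epsilon} — only delta is left for (r5,c3).
row 2 has {alpha,beta}; column 2 has {alpha,beta,gamma,epsilon} — only delta is left for (r2,c2).
row 2 has {alpha,beta,delta}; column 3 has {alpha,delta,epsilon} — only gamma is left for (r2,c3).
row 2 has {alpha,beta,gamma,delta}; column 5 has {alpha,beta,gamma,delta} — only epsilon is left for (r2,c5).
row 3 has {alpha,gamma,delta,epsilon}; column 3 has {alpha,gamma,delta,epsilon} — only beta is left for (r3,c3).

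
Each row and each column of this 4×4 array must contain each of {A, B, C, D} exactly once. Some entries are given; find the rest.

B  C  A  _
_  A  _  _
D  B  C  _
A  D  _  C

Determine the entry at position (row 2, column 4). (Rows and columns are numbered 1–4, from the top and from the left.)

B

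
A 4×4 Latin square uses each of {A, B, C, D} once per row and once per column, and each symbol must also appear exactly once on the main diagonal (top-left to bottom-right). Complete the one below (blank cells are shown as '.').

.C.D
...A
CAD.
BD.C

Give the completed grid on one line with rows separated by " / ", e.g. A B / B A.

A C B D / D B C A / C A D B / B D A C

(r1,c1) = A
(r1,c3) = B
(r2,c1) = D
(r2,c2) = B
(r2,c3) = C
(r3,c4) = B
(r4,c3) = A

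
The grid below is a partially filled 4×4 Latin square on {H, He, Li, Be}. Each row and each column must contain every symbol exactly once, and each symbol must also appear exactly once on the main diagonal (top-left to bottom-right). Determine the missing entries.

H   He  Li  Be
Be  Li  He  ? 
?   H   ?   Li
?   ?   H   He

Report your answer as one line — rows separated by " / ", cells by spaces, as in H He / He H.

H He Li Be / Be Li He H / He H Be Li / Li Be H He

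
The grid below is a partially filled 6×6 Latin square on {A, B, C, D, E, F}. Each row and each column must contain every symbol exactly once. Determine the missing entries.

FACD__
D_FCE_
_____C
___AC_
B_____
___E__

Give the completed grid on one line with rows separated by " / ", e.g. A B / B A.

F A C D B E / D B F C E A / A E D B F C / E D B A C F / B C E F A D / C F A E D B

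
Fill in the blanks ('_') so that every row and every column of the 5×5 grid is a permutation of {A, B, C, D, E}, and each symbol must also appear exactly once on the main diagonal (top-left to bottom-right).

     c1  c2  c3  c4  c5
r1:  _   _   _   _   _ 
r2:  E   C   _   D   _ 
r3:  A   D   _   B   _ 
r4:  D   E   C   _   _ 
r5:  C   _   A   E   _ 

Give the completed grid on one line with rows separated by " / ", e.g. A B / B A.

B A D C E / E C B D A / A D E B C / D E C A B / C B A E D

Cell (r1,c1): row 1 is empty so far; column 1 has {A,C,D,E}; the diagonal has {C} → B.
Cell (r1,c2): row 1 has {B}; column 2 has {C,D,E} → A.
Cell (r1,c4): row 1 has {A,B}; column 4 has {B,D,E} → C.
Cell (r2,c3): row 2 has {C,D,E}; column 3 has {A,C} → B.
Cell (r2,c5): row 2 has {B,C,D,E}; column 5 is empty so far → A.
Cell (r3,c3): row 3 has {A,B,D}; column 3 has {A,B,C}; the diagonal has {B,C} → E.
Cell (r3,c5): row 3 has {A,B,D,E}; column 5 has {A} → C.
Cell (r4,c4): row 4 has {C,D,E}; column 4 has {B,C,D,E}; the diagonal has {B,C,E} → A.
Cell (r4,c5): row 4 has {A,C,D,E}; column 5 has {A,C} → B.
Cell (r5,c2): row 5 has {A,C,E}; column 2 has {A,C,D,E} → B.
Cell (r5,c5): row 5 has {A,B,C,E}; column 5 has {A,B,C}; the diagonal has {A,B,C,E} → D.
Cell (r1,c3): row 1 has {A,B,C}; column 3 has {A,B,C,E} → D.
Cell (r1,c5): row 1 has {A,B,C,D}; column 5 has {A,B,C,D} → E.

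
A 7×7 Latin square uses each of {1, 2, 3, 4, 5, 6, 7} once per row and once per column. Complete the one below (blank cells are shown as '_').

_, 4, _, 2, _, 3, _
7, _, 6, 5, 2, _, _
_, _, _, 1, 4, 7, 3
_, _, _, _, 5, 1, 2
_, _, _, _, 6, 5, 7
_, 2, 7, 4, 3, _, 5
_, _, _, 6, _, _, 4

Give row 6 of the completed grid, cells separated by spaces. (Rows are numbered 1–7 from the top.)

Cell (r2,c6): row 2 has {2,5,6,7}; column 6 has {1,3,5,7} → 4.
Cell (r2,c7): row 2 has {2,4,5,6,7}; column 7 has {2,3,4,5,7} → 1.
Cell (r5,c4): row 5 has {5,6,7}; column 4 has {1,2,4,5,6} → 3.
Cell (r6,c6): row 6 has {2,3,4,5,7}; column 6 has {1,3,4,5,7} → 6.
Cell (r7,c6): row 7 has {4,6}; column 6 has {1,3,4,5,6,7} → 2.
Cell (r1,c7): row 1 has {2,3,4}; column 7 has {1,2,3,4,5,7} → 6.
Cell (r2,c2): row 2 has {1,2,4,5,6,7}; column 2 has {2,4} → 3.
Cell (r4,c4): row 4 has {1,2,5}; column 4 has {1,2,3,4,5,6} → 7.
Cell (r5,c2): row 5 has {3,5,6,7}; column 2 has {2,3,4} → 1.
Cell (r6,c1): row 6 has {2,3,4,5,6,7}; column 1 has {7} → 1.

1 2 7 4 3 6 5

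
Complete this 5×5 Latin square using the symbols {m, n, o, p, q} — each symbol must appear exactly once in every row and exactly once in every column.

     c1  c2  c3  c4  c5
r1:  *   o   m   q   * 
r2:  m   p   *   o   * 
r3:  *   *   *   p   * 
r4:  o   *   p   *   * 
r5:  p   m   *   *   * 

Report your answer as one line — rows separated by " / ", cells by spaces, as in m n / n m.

n o m q p / m p n o q / q n o p m / o q p m n / p m q n o

At row 1, column 1: row 1 has {m,o,q}; column 1 has {m,o,p}; that leaves n.
At row 1, column 5: row 1 has {m,n,o,q}; column 5 is empty so far; that leaves p.
At row 3, column 1: row 3 has {p}; column 1 has {m,n,o,p}; that leaves q.
At row 3, column 2: row 3 has {p,q}; column 2 has {m,o,p}; that leaves n.
At row 3, column 3: row 3 has {n,p,q}; column 3 has {m,p}; that leaves o.
At row 3, column 5: row 3 has {n,o,p,q}; column 5 has {p}; that leaves m.
At row 4, column 2: row 4 has {o,p}; column 2 has {m,n,o,p}; that leaves q.
At row 4, column 5: row 4 has {o,p,q}; column 5 has {m,p}; that leaves n.
At row 5, column 4: row 5 has {m,p}; column 4 has {o,p,q}; that leaves n.
At row 2, column 5: row 2 has {m,o,p}; column 5 has {m,n,p}; that leaves q.
At row 4, column 4: row 4 has {n,o,p,q}; column 4 has {n,o,p,q}; that leaves m.
At row 5, column 3: row 5 has {m,n,p}; column 3 has {m,o,p}; that leaves q.
At row 5, column 5: row 5 has {m,n,p,q}; column 5 has {m,n,p,q}; that leaves o.
At row 2, column 3: row 2 has {m,o,p,q}; column 3 has {m,o,p,q}; that leaves n.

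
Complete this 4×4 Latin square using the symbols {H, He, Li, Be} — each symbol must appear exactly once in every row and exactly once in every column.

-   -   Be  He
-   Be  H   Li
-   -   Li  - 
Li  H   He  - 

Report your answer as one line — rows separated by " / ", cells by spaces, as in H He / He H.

H Li Be He / He Be H Li / Be He Li H / Li H He Be

row 1 has {He,Be}; column 1 has {Li} — only H is left for (r1,c1).
row 1 has {H,He,Be}; column 2 has {H,Be} — only Li is left for (r1,c2).
row 2 has {H,Li,Be}; column 1 has {H,Li} — only He is left for (r2,c1).
row 3 has {Li}; column 1 has {H,He,Li} — only Be is left for (r3,c1).
row 3 has {Li,Be}; column 2 has {H,Li,Be} — only He is left for (r3,c2).
row 3 has {He,Li,Be}; column 4 has {He,Li} — only H is left for (r3,c4).
row 4 has {H,He,Li}; column 4 has {H,He,Li} — only Be is left for (r4,c4).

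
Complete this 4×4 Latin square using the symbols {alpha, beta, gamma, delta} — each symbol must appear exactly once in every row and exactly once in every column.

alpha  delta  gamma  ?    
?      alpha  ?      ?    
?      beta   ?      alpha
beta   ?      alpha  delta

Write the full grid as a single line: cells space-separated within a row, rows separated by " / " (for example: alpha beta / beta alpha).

alpha delta gamma beta / delta alpha beta gamma / gamma beta delta alpha / beta gamma alpha delta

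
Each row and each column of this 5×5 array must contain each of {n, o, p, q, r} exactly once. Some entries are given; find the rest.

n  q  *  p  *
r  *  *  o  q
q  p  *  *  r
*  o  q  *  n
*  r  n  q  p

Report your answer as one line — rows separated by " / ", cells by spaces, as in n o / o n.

(r1,c5) = o
(r2,c2) = n
(r2,c3) = p
(r3,c3) = o
(r3,c4) = n
(r4,c1) = p
(r4,c4) = r
(r5,c1) = o
(r1,c3) = r

n q r p o / r n p o q / q p o n r / p o q r n / o r n q p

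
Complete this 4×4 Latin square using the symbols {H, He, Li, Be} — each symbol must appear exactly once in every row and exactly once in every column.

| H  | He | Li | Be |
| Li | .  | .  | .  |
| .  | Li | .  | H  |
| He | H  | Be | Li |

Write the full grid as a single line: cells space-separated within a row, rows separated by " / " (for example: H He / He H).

row 2 has {Li}; column 2 has {H,He,Li} — only Be is left for (r2,c2).
row 2 has {Li,Be}; column 4 has {H,Li,Be} — only He is left for (r2,c4).
row 3 has {H,Li}; column 1 has {H,He,Li} — only Be is left for (r3,c1).
row 3 has {H,Li,Be}; column 3 has {Li,Be} — only He is left for (r3,c3).
row 2 has {He,Li,Be}; column 3 has {He,Li,Be} — only H is left for (r2,c3).

H He Li Be / Li Be H He / Be Li He H / He H Be Li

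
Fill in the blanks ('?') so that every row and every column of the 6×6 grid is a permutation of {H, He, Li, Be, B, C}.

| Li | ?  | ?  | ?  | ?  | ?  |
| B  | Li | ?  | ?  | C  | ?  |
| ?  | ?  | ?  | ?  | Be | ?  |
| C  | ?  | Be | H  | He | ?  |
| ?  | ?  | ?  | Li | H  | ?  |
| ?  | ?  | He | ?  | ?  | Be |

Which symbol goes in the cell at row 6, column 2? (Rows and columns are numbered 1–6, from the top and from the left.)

Cell (r1,c5): row 1 has {Li}; column 5 has {H,He,Be,C} → B.
Cell (r2,c3): row 2 has {Li,B,C}; column 3 has {He,Be} → H.
Cell (r2,c6): row 2 has {H,Li,B,C}; column 6 has {Be} → He.
Cell (r4,c2): row 4 has {H,He,Be,C}; column 2 has {Li} → B.
Cell (r4,c6): row 4 has {H,He,Be,B,C}; column 6 has {He,Be} → Li.
Cell (r6,c1): row 6 has {He,Be}; column 1 has {Li,B,C} → H.
Cell (r6,c2): row 6 has {H,He,Be}; column 2 has {Li,B} → C.

C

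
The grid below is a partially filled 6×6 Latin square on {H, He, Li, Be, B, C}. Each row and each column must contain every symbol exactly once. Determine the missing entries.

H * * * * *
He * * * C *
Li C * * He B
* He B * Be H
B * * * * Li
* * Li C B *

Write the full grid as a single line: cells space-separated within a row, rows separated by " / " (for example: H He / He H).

H B He Be Li C / He Li H B C Be / Li C Be H He B / C He B Li Be H / B Be C He H Li / Be H Li C B He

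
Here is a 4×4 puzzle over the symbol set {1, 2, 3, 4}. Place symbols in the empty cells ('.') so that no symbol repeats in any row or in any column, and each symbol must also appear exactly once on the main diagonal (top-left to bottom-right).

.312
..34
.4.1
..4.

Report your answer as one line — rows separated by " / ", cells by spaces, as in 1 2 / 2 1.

4 3 1 2 / 2 1 3 4 / 3 4 2 1 / 1 2 4 3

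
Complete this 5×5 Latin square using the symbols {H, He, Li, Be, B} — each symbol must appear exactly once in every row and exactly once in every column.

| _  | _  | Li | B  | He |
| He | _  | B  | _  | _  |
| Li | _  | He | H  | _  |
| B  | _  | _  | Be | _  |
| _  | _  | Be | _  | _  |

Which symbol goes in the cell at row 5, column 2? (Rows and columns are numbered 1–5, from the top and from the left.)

Li

At row 2, column 4: row 2 has {He,B}; column 4 has {H,Be,B}; that leaves Li.
At row 4, column 3: row 4 has {Be,B}; column 3 has {He,Li,Be,B}; that leaves H.
At row 4, column 5: row 4 has {H,Be,B}; column 5 has {He}; that leaves Li.
At row 5, column 1: row 5 has {Be}; column 1 has {He,Li,B}; that leaves H.
At row 5, column 4: row 5 has {H,Be}; column 4 has {H,Li,Be,B}; that leaves He.
At row 5, column 5: row 5 has {H,He,Be}; column 5 has {He,Li}; that leaves B.
At row 1, column 1: row 1 has {He,Li,B}; column 1 has {H,He,Li,B}; that leaves Be.
At row 1, column 2: row 1 has {He,Li,Be,B}; column 2 is empty so far; that leaves H.
At row 2, column 2: row 2 has {He,Li,B}; column 2 has {H}; that leaves Be.
At row 2, column 5: row 2 has {He,Li,Be,B}; column 5 has {He,Li,B}; that leaves H.
At row 3, column 2: row 3 has {H,He,Li}; column 2 has {H,Be}; that leaves B.
At row 3, column 5: row 3 has {H,He,Li,B}; column 5 has {H,He,Li,B}; that leaves Be.
At row 4, column 2: row 4 has {H,Li,Be,B}; column 2 has {H,Be,B}; that leaves He.
At row 5, column 2: row 5 has {H,He,Be,B}; column 2 has {H,He,Be,B}; that leaves Li.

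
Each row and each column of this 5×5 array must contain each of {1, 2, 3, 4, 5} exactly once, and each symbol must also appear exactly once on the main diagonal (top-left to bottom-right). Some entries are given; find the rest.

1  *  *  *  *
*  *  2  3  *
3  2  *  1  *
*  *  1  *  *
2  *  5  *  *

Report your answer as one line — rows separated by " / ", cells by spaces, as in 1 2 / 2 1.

1 4 3 5 2 / 4 5 2 3 1 / 3 2 4 1 5 / 5 3 1 2 4 / 2 1 5 4 3

Cell (r3,c3): row 3 has {1,2,3}; column 3 has {1,2,5}; the diagonal has {1} → 4.
Cell (r3,c5): row 3 has {1,2,3,4}; column 5 is empty so far → 5.
Cell (r5,c4): row 5 has {2,5}; column 4 has {1,3} → 4.
Cell (r5,c5): row 5 has {2,4,5}; column 5 has {5}; the diagonal has {1,4} → 3.
Cell (r1,c3): row 1 has {1}; column 3 has {1,2,4,5} → 3.
Cell (r2,c2): row 2 has {2,3}; column 2 has {2}; the diagonal has {1,3,4} → 5.
Cell (r4,c4): row 4 has {1}; column 4 has {1,3,4}; the diagonal has {1,3,4,5} → 2.
Cell (r4,c5): row 4 has {1,2}; column 5 has {3,5} → 4.
Cell (r5,c2): row 5 has {2,3,4,5}; column 2 has {2,5} → 1.
Cell (r1,c2): row 1 has {1,3}; column 2 has {1,2,5} → 4.
Cell (r1,c4): row 1 has {1,3,4}; column 4 has {1,2,3,4} → 5.
Cell (r1,c5): row 1 has {1,3,4,5}; column 5 has {3,4,5} → 2.
Cell (r2,c1): row 2 has {2,3,5}; column 1 has {1,2,3} → 4.
Cell (r2,c5): row 2 has {2,3,4,5}; column 5 has {2,3,4,5} → 1.
Cell (r4,c1): row 4 has {1,2,4}; column 1 has {1,2,3,4} → 5.
Cell (r4,c2): row 4 has {1,2,4,5}; column 2 has {1,2,4,5} → 3.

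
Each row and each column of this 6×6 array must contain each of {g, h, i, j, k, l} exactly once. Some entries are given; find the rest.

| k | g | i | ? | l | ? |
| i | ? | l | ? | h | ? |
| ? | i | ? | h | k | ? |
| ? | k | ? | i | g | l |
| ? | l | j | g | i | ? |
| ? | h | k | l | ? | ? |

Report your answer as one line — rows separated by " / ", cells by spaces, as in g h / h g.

k g i j l h / i j l k h g / l i g h k j / j k h i g l / h l j g i k / g h k l j i

row 1 has {g,i,k,l}; column 4 has {g,h,i,l} — only j is left for (r1,c4).
row 1 has {g,i,j,k,l}; column 6 has {l} — only h is left for (r1,c6).
row 2 has {h,i,l}; column 2 has {g,h,i,k,l} — only j is left for (r2,c2).
row 2 has {h,i,j,l}; column 4 has {g,h,i,j,l} — only k is left for (r2,c4).
row 2 has {h,i,j,k,l}; column 6 has {h,l} — only g is left for (r2,c6).
row 3 has {h,i,k}; column 3 has {i,j,k,l} — only g is left for (r3,c3).
row 3 has {g,h,i,k}; column 6 has {g,h,l} — only j is left for (r3,c6).
row 4 has {g,i,k,l}; column 3 has {g,i,j,k,l} — only h is left for (r4,c3).
row 5 has {g,i,j,l}; column 1 has {i,k} — only h is left for (r5,c1).
row 5 has {g,h,i,j,l}; column 6 has {g,h,j,l} — only k is left for (r5,c6).
row 6 has {h,k,l}; column 5 has {g,h,i,k,l} — only j is left for (r6,c5).
row 6 has {h,j,k,l}; column 6 has {g,h,j,k,l} — only i is left for (r6,c6).
row 3 has {g,h,i,j,k}; column 1 has {h,i,k} — only l is left for (r3,c1).
row 4 has {g,h,i,k,l}; column 1 has {h,i,k,l} — only j is left for (r4,c1).
row 6 has {h,i,j,k,l}; column 1 has {h,i,j,k,l} — only g is left for (r6,c1).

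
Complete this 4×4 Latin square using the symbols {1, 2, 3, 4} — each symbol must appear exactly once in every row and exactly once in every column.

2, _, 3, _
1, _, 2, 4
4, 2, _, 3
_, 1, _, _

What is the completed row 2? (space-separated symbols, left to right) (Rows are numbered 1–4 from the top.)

1 3 2 4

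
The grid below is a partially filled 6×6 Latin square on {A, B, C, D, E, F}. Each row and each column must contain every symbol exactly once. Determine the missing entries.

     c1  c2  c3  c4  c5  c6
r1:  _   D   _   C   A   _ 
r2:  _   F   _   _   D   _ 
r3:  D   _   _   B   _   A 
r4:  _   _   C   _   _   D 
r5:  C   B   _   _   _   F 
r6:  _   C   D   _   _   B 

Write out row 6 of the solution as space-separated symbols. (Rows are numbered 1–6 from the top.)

A C D E F B

(r1,c6) = E
(r2,c6) = C
(r3,c2) = E
(r3,c3) = F
(r3,c5) = C
(r4,c2) = A
(r5,c5) = E
(r6,c5) = F
(r1,c3) = B
(r4,c5) = B
(r5,c3) = A
(r5,c4) = D
(r1,c1) = F
(r2,c3) = E
(r2,c4) = A
(r4,c1) = E
(r4,c4) = F
(r6,c1) = A
(r6,c4) = E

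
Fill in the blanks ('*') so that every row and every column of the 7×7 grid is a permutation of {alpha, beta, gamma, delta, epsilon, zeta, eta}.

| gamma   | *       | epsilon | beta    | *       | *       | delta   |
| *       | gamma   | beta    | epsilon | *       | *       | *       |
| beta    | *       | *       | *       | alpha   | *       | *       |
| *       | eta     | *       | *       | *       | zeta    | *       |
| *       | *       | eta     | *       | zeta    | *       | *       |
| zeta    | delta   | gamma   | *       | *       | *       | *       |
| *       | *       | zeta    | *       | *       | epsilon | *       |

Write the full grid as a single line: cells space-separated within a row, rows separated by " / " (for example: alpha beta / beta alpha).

gamma zeta epsilon beta eta alpha delta / alpha gamma beta epsilon delta eta zeta / beta epsilon delta zeta alpha gamma eta / delta eta alpha gamma beta zeta epsilon / epsilon beta eta alpha zeta delta gamma / zeta delta gamma eta epsilon beta alpha / eta alpha zeta delta gamma epsilon beta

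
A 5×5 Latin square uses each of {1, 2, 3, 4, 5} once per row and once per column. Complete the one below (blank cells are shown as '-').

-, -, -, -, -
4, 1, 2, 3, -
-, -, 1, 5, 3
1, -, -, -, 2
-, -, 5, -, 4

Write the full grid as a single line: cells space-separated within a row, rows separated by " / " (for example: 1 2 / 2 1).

5 3 4 2 1 / 4 1 2 3 5 / 2 4 1 5 3 / 1 5 3 4 2 / 3 2 5 1 4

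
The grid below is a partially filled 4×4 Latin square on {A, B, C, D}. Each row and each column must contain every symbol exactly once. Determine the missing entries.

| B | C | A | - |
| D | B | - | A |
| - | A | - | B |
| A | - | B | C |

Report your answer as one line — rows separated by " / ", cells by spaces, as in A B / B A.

B C A D / D B C A / C A D B / A D B C

(r1,c4): row 1 has {A,B,C}; column 4 has {A,B,C}, so it must be D.
(r2,c3): row 2 has {A,B,D}; column 3 has {A,B}, so it must be C.
(r3,c1): row 3 has {A,B}; column 1 has {A,B,D}, so it must be C.
(r3,c3): row 3 has {A,B,C}; column 3 has {A,B,C}, so it must be D.
(r4,c2): row 4 has {A,B,C}; column 2 has {A,B,C}, so it must be D.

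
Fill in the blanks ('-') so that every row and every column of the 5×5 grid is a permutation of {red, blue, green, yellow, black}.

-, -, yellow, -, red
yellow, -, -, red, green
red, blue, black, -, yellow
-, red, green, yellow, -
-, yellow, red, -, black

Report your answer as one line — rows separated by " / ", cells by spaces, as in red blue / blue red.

blue green yellow black red / yellow black blue red green / red blue black green yellow / black red green yellow blue / green yellow red blue black

Cell (r2,c2): row 2 has {red,green,yellow}; column 2 has {red,blue,yellow} → black.
Cell (r2,c3): row 2 has {red,green,yellow,black}; column 3 has {red,green,yellow,black} → blue.
Cell (r3,c4): row 3 has {red,blue,yellow,black}; column 4 has {red,yellow} → green.
Cell (r4,c5): row 4 has {red,green,yellow}; column 5 has {red,green,yellow,black} → blue.
Cell (r5,c4): row 5 has {red,yellow,black}; column 4 has {red,green,yellow} → blue.
Cell (r1,c2): row 1 has {red,yellow}; column 2 has {red,blue,yellow,black} → green.
Cell (r1,c4): row 1 has {red,green,yellow}; column 4 has {red,blue,green,yellow} → black.
Cell (r4,c1): row 4 has {red,blue,green,yellow}; column 1 has {red,yellow} → black.
Cell (r5,c1): row 5 has {red,blue,yellow,black}; column 1 has {red,yellow,black} → green.
Cell (r1,c1): row 1 has {red,green,yellow,black}; column 1 has {red,green,yellow,black} → blue.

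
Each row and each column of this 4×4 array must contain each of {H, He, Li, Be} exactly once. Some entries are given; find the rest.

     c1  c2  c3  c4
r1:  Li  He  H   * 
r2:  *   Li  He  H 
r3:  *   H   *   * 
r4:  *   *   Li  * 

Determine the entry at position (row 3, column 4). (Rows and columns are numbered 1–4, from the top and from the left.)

row 1 has {H,He,Li}; column 4 has {H} — only Be is left for (r1,c4).
row 2 has {H,He,Li}; column 1 has {Li} — only Be is left for (r2,c1).
row 3 has {H}; column 1 has {Li,Be} — only He is left for (r3,c1).
row 3 has {H,He}; column 3 has {H,He,Li} — only Be is left for (r3,c3).
row 3 has {H,He,Be}; column 4 has {H,Be} — only Li is left for (r3,c4).

Li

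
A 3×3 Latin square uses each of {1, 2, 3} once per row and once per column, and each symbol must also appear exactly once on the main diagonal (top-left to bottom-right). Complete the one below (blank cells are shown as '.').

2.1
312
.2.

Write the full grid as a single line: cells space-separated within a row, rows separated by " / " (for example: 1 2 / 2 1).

2 3 1 / 3 1 2 / 1 2 3

(r1,c2) = 3
(r3,c1) = 1
(r3,c3) = 3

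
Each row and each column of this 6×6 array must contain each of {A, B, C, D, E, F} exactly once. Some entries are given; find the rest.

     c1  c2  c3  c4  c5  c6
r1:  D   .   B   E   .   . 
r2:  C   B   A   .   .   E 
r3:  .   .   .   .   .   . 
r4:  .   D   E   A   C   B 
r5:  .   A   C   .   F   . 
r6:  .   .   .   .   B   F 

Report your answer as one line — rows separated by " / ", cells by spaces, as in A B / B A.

(r1,c5) = A
(r1,c6) = C
(r2,c5) = D
(r3,c5) = E
(r4,c1) = F
(r5,c6) = D
(r6,c3) = D
(r6,c4) = C
(r1,c2) = F
(r2,c4) = F
(r3,c2) = C
(r3,c3) = F
(r3,c6) = A
(r5,c4) = B
(r6,c2) = E
(r3,c1) = B
(r3,c4) = D
(r5,c1) = E
(r6,c1) = A

D F B E A C / C B A F D E / B C F D E A / F D E A C B / E A C B F D / A E D C B F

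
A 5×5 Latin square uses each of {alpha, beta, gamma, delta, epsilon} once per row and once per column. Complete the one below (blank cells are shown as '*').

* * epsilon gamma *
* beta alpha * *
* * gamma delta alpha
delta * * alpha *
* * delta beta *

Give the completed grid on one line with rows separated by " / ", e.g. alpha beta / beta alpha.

alpha delta epsilon gamma beta / gamma beta alpha epsilon delta / beta epsilon gamma delta alpha / delta gamma beta alpha epsilon / epsilon alpha delta beta gamma

(r2,c4) = epsilon
(r3,c2) = epsilon
(r4,c2) = gamma
(r4,c3) = beta
(r4,c5) = epsilon
(r5,c2) = alpha
(r5,c5) = gamma
(r1,c2) = delta
(r1,c5) = beta
(r2,c1) = gamma
(r2,c5) = delta
(r3,c1) = beta
(r5,c1) = epsilon
(r1,c1) = alpha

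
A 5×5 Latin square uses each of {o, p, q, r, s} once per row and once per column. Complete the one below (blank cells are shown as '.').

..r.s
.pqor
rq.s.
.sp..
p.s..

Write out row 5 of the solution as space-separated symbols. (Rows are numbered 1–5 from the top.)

p r s q o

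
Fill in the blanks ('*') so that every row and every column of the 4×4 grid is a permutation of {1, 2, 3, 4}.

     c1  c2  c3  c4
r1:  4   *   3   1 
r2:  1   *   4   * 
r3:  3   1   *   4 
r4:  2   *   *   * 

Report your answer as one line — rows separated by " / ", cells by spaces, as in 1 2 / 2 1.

4 2 3 1 / 1 3 4 2 / 3 1 2 4 / 2 4 1 3

(r1,c2): row 1 has {1,3,4}; column 2 has {1}, so it must be 2.
(r2,c2): row 2 has {1,4}; column 2 has {1,2}, so it must be 3.
(r2,c4): row 2 has {1,3,4}; column 4 has {1,4}, so it must be 2.
(r3,c3): row 3 has {1,3,4}; column 3 has {3,4}, so it must be 2.
(r4,c2): row 4 has {2}; column 2 has {1,2,3}, so it must be 4.
(r4,c3): row 4 has {2,4}; column 3 has {2,3,4}, so it must be 1.
(r4,c4): row 4 has {1,2,4}; column 4 has {1,2,4}, so it must be 3.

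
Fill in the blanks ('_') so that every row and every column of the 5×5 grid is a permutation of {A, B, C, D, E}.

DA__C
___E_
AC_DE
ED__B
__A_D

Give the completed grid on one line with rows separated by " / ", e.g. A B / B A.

D A E B C / C B D E A / A C B D E / E D C A B / B E A C D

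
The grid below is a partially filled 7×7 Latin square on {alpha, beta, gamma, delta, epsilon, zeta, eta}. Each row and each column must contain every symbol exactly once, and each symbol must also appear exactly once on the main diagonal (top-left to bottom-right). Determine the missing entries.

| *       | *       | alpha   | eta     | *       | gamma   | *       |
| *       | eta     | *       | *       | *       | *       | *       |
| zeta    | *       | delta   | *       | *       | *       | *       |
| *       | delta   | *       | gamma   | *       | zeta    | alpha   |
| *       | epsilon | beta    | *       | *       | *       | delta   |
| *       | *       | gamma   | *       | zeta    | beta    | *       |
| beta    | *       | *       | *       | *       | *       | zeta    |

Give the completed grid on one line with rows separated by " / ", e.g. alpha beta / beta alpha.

epsilon zeta alpha eta delta gamma beta / alpha eta zeta beta gamma delta epsilon / zeta beta delta alpha eta epsilon gamma / eta delta epsilon gamma beta zeta alpha / gamma epsilon beta zeta alpha eta delta / delta alpha gamma epsilon zeta beta eta / beta gamma eta delta epsilon alpha zeta

At row 1, column 1: row 1 has {alpha,gamma,eta}; column 1 has {beta,zeta}; the diagonal has {beta,gamma,delta,zeta,eta}; that leaves epsilon.
At row 1, column 7: row 1 has {alpha,gamma,epsilon,eta}; column 7 has {alpha,delta,zeta}; that leaves beta.
At row 4, column 1: row 4 has {alpha,gamma,delta,zeta}; column 1 has {beta,epsilon,zeta}; that leaves eta.
At row 4, column 3: row 4 has {alpha,gamma,delta,zeta,eta}; column 3 has {alpha,beta,gamma,delta}; that leaves epsilon.
At row 4, column 5: row 4 has {alpha,gamma,delta,epsilon,zeta,eta}; column 5 has {zeta}; that leaves beta.
At row 5, column 5: row 5 has {beta,delta,epsilon}; column 5 has {beta,zeta}; the diagonal has {beta,gamma,delta,epsilon,zeta,eta}; that leaves alpha.
At row 5, column 6: row 5 has {alpha,beta,delta,epsilon}; column 6 has {beta,gamma,zeta}; that leaves eta.
At row 6, column 2: row 6 has {beta,gamma,zeta}; column 2 has {delta,epsilon,eta}; that leaves alpha.
At row 7, column 2: row 7 has {beta,zeta}; column 2 has {alpha,delta,epsilon,eta}; that leaves gamma.
At row 7, column 3: row 7 has {beta,gamma,zeta}; column 3 has {alpha,beta,gamma,delta,epsilon}; that leaves eta.
At row 1, column 2: row 1 has {alpha,beta,gamma,epsilon,eta}; column 2 has {alpha,gamma,delta,epsilon,eta}; that leaves zeta.
At row 1, column 5: row 1 has {alpha,beta,gamma,epsilon,zeta,eta}; column 5 has {alpha,beta,zeta}; that leaves delta.
At row 2, column 3: row 2 has {eta}; column 3 has {alpha,beta,gamma,delta,epsilon,eta}; that leaves zeta.
At row 3, column 2: row 3 has {delta,zeta}; column 2 has {alpha,gamma,delta,epsilon,zeta,eta}; that leaves beta.
At row 5, column 1: row 5 has {alpha,beta,delta,epsilon,eta}; column 1 has {beta,epsilon,zeta,eta}; that leaves gamma.
At row 5, column 4: row 5 has {alpha,beta,gamma,delta,epsilon,eta}; column 4 has {gamma,eta}; that leaves zeta.
At row 6, column 1: row 6 has {alpha,beta,gamma,zeta}; column 1 has {beta,gamma,epsilon,zeta,eta}; that leaves delta.
At row 6, column 4: row 6 has {alpha,beta,gamma,delta,zeta}; column 4 has {gamma,zeta,eta}; that leaves epsilon.
At row 6, column 7: row 6 has {alpha,beta,gamma,delta,epsilon,zeta}; column 7 has {alpha,beta,delta,zeta}; that leaves eta.
At row 7, column 5: row 7 has {beta,gamma,zeta,eta}; column 5 has {alpha,beta,delta,zeta}; that leaves epsilon.
At row 2, column 1: row 2 has {zeta,eta}; column 1 has {beta,gamma,delta,epsilon,zeta,eta}; that leaves alpha.
At row 2, column 5: row 2 has {alpha,zeta,eta}; column 5 has {alpha,beta,delta,epsilon,zeta}; that leaves gamma.
At row 2, column 7: row 2 has {alpha,gamma,zeta,eta}; column 7 has {alpha,beta,delta,zeta,eta}; that leaves epsilon.
At row 3, column 4: row 3 has {beta,delta,zeta}; column 4 has {gamma,epsilon,zeta,eta}; that leaves alpha.
At row 3, column 5: row 3 has {alpha,beta,delta,zeta}; column 5 has {alpha,beta,gamma,delta,epsilon,zeta}; that leaves eta.
At row 3, column 6: row 3 has {alpha,beta,delta,zeta,eta}; column 6 has {beta,gamma,zeta,eta}; that leaves epsilon.
At row 3, column 7: row 3 has {alpha,beta,delta,epsilon,zeta,eta}; column 7 has {alpha,beta,delta,epsilon,zeta,eta}; that leaves gamma.
At row 7, column 4: row 7 has {beta,gamma,epsilon,zeta,eta}; column 4 has {alpha,gamma,epsilon,zeta,eta}; that leaves delta.
At row 7, column 6: row 7 has {beta,gamma,delta,epsilon,zeta,eta}; column 6 has {beta,gamma,epsilon,zeta,eta}; that leaves alpha.
At row 2, column 4: row 2 has {alpha,gamma,epsilon,zeta,eta}; column 4 has {alpha,gamma,delta,epsilon,zeta,eta}; that leaves beta.
At row 2, column 6: row 2 has {alpha,beta,gamma,epsilon,zeta,eta}; column 6 has {alpha,beta,gamma,epsilon,zeta,eta}; that leaves delta.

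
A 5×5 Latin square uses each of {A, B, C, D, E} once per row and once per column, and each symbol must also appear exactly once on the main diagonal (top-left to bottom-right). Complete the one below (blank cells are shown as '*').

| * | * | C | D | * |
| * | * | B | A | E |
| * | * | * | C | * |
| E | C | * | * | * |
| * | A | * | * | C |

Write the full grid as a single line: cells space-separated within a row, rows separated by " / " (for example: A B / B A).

A E C D B / C D B A E / D B E C A / E C A B D / B A D E C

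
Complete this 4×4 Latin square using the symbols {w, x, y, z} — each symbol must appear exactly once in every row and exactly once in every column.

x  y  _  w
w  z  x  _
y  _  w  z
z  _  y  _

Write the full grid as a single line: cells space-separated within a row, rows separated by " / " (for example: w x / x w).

x y z w / w z x y / y x w z / z w y x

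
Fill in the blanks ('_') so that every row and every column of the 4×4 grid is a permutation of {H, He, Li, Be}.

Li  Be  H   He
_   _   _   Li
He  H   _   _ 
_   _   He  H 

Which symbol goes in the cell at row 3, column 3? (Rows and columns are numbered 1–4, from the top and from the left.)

Cell (r2,c2): row 2 has {Li}; column 2 has {H,Be} → He.
Cell (r2,c3): row 2 has {He,Li}; column 3 has {H,He} → Be.
Cell (r3,c3): row 3 has {H,He}; column 3 has {H,He,Be} → Li.

Li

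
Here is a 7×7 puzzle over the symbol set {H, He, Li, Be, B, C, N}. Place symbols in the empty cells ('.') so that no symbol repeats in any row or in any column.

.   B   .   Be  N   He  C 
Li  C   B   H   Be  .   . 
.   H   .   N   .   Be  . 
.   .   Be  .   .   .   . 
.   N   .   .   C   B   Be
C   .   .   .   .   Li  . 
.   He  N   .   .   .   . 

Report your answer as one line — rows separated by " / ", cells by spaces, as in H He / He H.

Cell (r1,c1): row 1 has {He,Be,B,C,N}; column 1 has {Li,C} → H.
Cell (r1,c3): row 1 has {H,He,Be,B,C,N}; column 3 has {Be,B,N} → Li.
Cell (r2,c6): row 2 has {H,Li,Be,B,C}; column 6 has {He,Li,Be,B} → N.
Cell (r2,c7): row 2 has {H,Li,Be,B,C,N}; column 7 has {Be,C} → He.
Cell (r4,c2): row 4 has {Be}; column 2 has {H,He,B,C,N} → Li.
Cell (r5,c1): row 5 has {Be,B,C,N}; column 1 has {H,Li,C} → He.
Cell (r5,c3): row 5 has {He,Be,B,C,N}; column 3 has {Li,Be,B,N} → H.
Cell (r5,c4): row 5 has {H,He,Be,B,C,N}; column 4 has {H,Be,N} → Li.
Cell (r6,c2): row 6 has {Li,C}; column 2 has {H,He,Li,B,C,N} → Be.
Cell (r6,c3): row 6 has {Li,Be,C}; column 3 has {H,Li,Be,B,N} → He.
Cell (r6,c4): row 6 has {He,Li,Be,C}; column 4 has {H,Li,Be,N} → B.
Cell (r6,c5): row 6 has {He,Li,Be,B,C}; column 5 has {Be,C,N} → H.
Cell (r6,c7): row 6 has {H,He,Li,Be,B,C}; column 7 has {He,Be,C} → N.
Cell (r7,c4): row 7 has {He,N}; column 4 has {H,Li,Be,B,N} → C.
Cell (r7,c6): row 7 has {He,C,N}; column 6 has {He,Li,Be,B,N} → H.
Cell (r3,c1): row 3 has {H,Be,N}; column 1 has {H,He,Li,C} → B.
Cell (r3,c3): row 3 has {H,Be,B,N}; column 3 has {H,He,Li,Be,B,N} → C.
Cell (r3,c7): row 3 has {H,Be,B,C,N}; column 7 has {He,Be,C,N} → Li.
Cell (r4,c1): row 4 has {Li,Be}; column 1 has {H,He,Li,B,C} → N.
Cell (r4,c4): row 4 has {Li,Be,N}; column 4 has {H,Li,Be,B,C,N} → He.
Cell (r4,c5): row 4 has {He,Li,Be,N}; column 5 has {H,Be,C,N} → B.
Cell (r4,c6): row 4 has {He,Li,Be,B,N}; column 6 has {H,He,Li,Be,B,N} → C.
Cell (r4,c7): row 4 has {He,Li,Be,B,C,N}; column 7 has {He,Li,Be,C,N} → H.
Cell (r7,c1): row 7 has {H,He,C,N}; column 1 has {H,He,Li,B,C,N} → Be.
Cell (r7,c5): row 7 has {H,He,Be,C,N}; column 5 has {H,Be,B,C,N} → Li.
Cell (r7,c7): row 7 has {H,He,Li,Be,C,N}; column 7 has {H,He,Li,Be,C,N} → B.
Cell (r3,c5): row 3 has {H,Li,Be,B,C,N}; column 5 has {H,Li,Be,B,C,N} → He.

H B Li Be N He C / Li C B H Be N He / B H C N He Be Li / N Li Be He B C H / He N H Li C B Be / C Be He B H Li N / Be He N C Li H B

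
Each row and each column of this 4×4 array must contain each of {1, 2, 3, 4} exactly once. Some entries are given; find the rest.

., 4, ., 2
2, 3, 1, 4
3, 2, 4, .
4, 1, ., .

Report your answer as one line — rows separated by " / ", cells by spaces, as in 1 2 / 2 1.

At row 1, column 1: row 1 has {2,4}; column 1 has {2,3,4}; that leaves 1.
At row 1, column 3: row 1 has {1,2,4}; column 3 has {1,4}; that leaves 3.
At row 3, column 4: row 3 has {2,3,4}; column 4 has {2,4}; that leaves 1.
At row 4, column 3: row 4 has {1,4}; column 3 has {1,3,4}; that leaves 2.
At row 4, column 4: row 4 has {1,2,4}; column 4 has {1,2,4}; that leaves 3.

1 4 3 2 / 2 3 1 4 / 3 2 4 1 / 4 1 2 3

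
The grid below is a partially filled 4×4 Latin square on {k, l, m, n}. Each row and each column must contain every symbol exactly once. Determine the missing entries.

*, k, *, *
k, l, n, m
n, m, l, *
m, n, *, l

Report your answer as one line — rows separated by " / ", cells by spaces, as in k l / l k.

l k m n / k l n m / n m l k / m n k l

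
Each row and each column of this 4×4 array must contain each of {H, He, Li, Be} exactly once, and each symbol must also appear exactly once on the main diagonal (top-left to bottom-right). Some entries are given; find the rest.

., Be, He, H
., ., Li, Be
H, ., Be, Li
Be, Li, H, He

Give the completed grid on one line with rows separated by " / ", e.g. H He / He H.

(r1,c1) = Li
(r2,c1) = He
(r2,c2) = H
(r3,c2) = He

Li Be He H / He H Li Be / H He Be Li / Be Li H He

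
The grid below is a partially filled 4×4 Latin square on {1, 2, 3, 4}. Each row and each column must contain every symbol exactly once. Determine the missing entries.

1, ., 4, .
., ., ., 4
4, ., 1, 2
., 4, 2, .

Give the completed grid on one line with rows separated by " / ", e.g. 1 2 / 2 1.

1 2 4 3 / 2 1 3 4 / 4 3 1 2 / 3 4 2 1

At row 1, column 4: row 1 has {1,4}; column 4 has {2,4}; that leaves 3.
At row 2, column 3: row 2 has {4}; column 3 has {1,2,4}; that leaves 3.
At row 3, column 2: row 3 has {1,2,4}; column 2 has {4}; that leaves 3.
At row 4, column 1: row 4 has {2,4}; column 1 has {1,4}; that leaves 3.
At row 4, column 4: row 4 has {2,3,4}; column 4 has {2,3,4}; that leaves 1.
At row 1, column 2: row 1 has {1,3,4}; column 2 has {3,4}; that leaves 2.
At row 2, column 1: row 2 has {3,4}; column 1 has {1,3,4}; that leaves 2.
At row 2, column 2: row 2 has {2,3,4}; column 2 has {2,3,4}; that leaves 1.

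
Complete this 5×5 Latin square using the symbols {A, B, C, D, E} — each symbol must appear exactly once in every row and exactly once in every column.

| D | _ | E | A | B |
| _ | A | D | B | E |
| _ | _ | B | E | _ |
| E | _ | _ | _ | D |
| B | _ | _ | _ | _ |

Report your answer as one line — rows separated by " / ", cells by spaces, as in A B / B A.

D C E A B / C A D B E / A D B E C / E B A C D / B E C D A

(r1,c2) = C
(r2,c1) = C
(r3,c1) = A
(r3,c2) = D
(r3,c5) = C
(r4,c2) = B
(r4,c4) = C
(r5,c2) = E
(r5,c4) = D
(r5,c5) = A
(r4,c3) = A
(r5,c3) = C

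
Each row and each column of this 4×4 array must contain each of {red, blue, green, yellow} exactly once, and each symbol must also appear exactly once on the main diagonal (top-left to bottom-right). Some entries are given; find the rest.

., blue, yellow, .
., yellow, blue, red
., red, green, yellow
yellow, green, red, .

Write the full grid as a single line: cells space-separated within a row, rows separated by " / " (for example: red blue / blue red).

red blue yellow green / green yellow blue red / blue red green yellow / yellow green red blue

(r1,c1) = red
(r1,c4) = green
(r2,c1) = green
(r3,c1) = blue
(r4,c4) = blue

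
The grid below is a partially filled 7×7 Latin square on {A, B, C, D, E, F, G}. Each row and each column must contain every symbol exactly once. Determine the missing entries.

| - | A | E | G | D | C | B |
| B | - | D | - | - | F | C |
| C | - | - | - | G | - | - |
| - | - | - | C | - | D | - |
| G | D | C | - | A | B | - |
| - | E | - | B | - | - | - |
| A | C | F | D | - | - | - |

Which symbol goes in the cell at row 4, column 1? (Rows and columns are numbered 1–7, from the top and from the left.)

At row 1, column 1: row 1 has {A,B,C,D,E,G}; column 1 has {A,B,C,G}; that leaves F.
At row 2, column 2: row 2 has {B,C,D,F}; column 2 has {A,C,D,E}; that leaves G.
At row 2, column 5: row 2 has {B,C,D,F,G}; column 5 has {A,D,G}; that leaves E.
At row 4, column 1: row 4 has {C,D}; column 1 has {A,B,C,F,G}; that leaves E.

E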